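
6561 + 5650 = 12211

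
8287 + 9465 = 17752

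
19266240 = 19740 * 976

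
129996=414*314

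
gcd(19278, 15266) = 34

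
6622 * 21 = 139062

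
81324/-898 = -40662/449 ≈ -90.56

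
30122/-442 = -15061/221 ≈ -68.15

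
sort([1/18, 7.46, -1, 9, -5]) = [-5, -1, 1/18, 7.46, 9]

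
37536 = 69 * 544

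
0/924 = 0 = 0.00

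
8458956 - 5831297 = 2627659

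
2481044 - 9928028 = -7446984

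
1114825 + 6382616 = 7497441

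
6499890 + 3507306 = 10007196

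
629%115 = 54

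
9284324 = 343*27068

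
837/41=20 + 17/41 ≈ 20.41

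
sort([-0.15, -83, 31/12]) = [-83, -0.15, 31/12]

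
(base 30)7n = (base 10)233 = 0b11101001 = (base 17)dc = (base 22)ad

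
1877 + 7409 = 9286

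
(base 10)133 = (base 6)341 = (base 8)205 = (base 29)4h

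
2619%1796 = 823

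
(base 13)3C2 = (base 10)665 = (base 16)299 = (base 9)818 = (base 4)22121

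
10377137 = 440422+9936715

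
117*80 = 9360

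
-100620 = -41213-59407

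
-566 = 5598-6164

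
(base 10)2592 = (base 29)32b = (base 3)10120000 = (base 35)242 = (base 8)5040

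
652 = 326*2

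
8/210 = 4/105 ≈ 0.0381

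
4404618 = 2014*2187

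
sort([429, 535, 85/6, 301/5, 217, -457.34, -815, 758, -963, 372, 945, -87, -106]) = [-963, -815, -457.34, -106, -87, 85/6, 301/5, 217, 372, 429, 535, 758, 945]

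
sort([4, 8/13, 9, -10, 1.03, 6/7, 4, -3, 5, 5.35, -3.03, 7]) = [-10, -3.03, -3, 8/13, 6/7, 1.03, 4, 4, 5, 5.35, 7, 9]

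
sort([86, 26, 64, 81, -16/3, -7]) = [-7, -16/3, 26, 64, 81, 86]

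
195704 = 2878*68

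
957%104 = 21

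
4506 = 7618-3112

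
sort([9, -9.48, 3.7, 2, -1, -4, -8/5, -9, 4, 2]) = [-9.48, -9, -4, -8/5, -1, 2, 2, 3.7, 4, 9]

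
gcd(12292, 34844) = 4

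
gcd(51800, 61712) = 56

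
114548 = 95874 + 18674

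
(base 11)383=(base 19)14h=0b111000110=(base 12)31a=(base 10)454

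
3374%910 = 644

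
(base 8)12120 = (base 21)bgd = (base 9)7117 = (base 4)1101100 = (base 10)5200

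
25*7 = 175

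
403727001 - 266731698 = 136995303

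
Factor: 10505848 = 2^3*23^1*57097^1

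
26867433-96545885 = -69678452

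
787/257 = 3 + 16/257 ≈ 3.06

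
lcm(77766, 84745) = 6610110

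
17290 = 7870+9420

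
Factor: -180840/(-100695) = 2^3*7^(-2)*11^1 = 88/49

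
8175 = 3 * 2725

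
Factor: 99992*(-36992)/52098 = -1*2^9*3^ (-1)*17^2*19^ (-1)*29^1*431^1*457^ (-1) = -1849452032/26049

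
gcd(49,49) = 49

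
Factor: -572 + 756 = 2^3*23^1 = 184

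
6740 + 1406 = 8146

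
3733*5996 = 22383068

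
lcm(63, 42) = 126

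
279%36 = 27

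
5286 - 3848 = 1438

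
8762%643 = 403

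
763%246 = 25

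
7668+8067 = 15735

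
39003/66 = 590 + 21/22 ≈ 590.95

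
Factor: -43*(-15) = 3^1*5^1*43^1 = 645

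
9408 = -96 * (-98)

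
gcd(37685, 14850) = 5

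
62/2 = 31 = 31.00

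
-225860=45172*(-5) 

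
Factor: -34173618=-1*2^1*3^1*67^1*85009^1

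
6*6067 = 36402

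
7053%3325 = 403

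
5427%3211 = 2216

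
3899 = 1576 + 2323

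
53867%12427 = 4159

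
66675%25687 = 15301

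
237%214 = 23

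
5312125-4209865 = 1102260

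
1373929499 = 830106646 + 543822853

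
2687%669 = 11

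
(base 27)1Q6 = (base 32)1CT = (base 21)359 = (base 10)1437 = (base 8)2635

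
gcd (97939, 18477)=1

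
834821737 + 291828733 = 1126650470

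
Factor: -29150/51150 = -1*3^(-1)*31^(-1)*53^1 = -53/93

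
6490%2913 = 664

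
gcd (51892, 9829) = 1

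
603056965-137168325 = 465888640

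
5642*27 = 152334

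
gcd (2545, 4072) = 509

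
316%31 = 6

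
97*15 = 1455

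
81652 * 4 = 326608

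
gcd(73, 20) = 1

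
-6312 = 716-7028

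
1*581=581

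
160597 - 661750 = -501153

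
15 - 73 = -58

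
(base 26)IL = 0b111101001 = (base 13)2B8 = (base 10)489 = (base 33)ER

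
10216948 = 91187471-80970523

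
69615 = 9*7735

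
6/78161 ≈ 0.0000768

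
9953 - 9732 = 221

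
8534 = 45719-37185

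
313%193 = 120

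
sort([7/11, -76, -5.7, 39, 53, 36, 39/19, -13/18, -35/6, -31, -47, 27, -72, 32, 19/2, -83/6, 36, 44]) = [-76, -72, -47, -31, -83/6, -35/6, -5.7, -13/18, 7/11, 39/19, 19/2, 27, 32, 36, 36, 39, 44, 53]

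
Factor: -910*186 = -1*2^2*3^1*5^1*7^1*13^1*31^1 = -169260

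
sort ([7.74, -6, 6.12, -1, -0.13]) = [-6, -1, -0.13, 6.12, 7.74]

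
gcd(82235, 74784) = 1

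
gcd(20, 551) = 1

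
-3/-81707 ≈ 0.0000367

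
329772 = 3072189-2742417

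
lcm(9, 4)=36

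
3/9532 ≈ 0.000315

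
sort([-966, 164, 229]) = [-966, 164, 229]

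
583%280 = 23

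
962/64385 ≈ 0.0149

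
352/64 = 5 + 1/2 = 5.50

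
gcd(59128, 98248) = 8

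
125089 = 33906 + 91183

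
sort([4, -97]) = [-97, 4]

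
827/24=34 + 11/24 ≈ 34.46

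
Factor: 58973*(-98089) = -1*17^1*47^1*2087^1*3469^1 = -5784602597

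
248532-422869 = -174337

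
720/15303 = 240/5101 ≈ 0.0470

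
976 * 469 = 457744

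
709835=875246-165411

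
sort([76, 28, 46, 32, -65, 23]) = [-65, 23, 28, 32, 46, 76]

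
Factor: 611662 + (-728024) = -1*2^1*73^1*797^1 = -116362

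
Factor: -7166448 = -1*2^4*3^3*53^1*313^1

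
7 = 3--4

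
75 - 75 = 0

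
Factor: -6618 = -1 * 2^1 * 3^1 * 1103^1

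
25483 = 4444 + 21039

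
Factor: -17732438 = -1*2^1*743^1*11933^1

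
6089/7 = 869 + 6/7 ≈ 869.86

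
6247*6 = 37482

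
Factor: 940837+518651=2^5 * 3^1 * 23^1 * 661^1=1459488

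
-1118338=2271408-3389746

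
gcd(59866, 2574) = 2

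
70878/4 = 35439/2 = 17719.50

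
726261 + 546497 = 1272758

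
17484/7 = 2497 + 5/7 ≈ 2497.71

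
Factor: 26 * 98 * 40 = 2^5 * 5^1 * 7^2 * 13^1 = 101920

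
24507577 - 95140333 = -70632756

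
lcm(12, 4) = 12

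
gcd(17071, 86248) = 1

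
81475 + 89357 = 170832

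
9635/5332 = 1 + 4303/5332≈1.81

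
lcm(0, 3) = 0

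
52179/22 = 2371 + 17/22 ≈ 2371.77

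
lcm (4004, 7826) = 172172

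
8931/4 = 2232 + 3/4 = 2232.75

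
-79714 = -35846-43868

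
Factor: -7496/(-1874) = 2^2 = 4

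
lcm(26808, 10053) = 80424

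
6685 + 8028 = 14713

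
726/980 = 363/490 ≈ 0.741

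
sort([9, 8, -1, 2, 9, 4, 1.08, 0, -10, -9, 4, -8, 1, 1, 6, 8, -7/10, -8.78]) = [-10, -9, -8.78, -8, -1, -7/10, 0, 1, 1, 1.08, 2, 4, 4, 6, 8, 8, 9, 9]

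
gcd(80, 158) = 2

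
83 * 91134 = 7564122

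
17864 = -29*(-616)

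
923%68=39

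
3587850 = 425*8442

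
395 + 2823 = 3218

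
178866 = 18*9937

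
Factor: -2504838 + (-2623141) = -1*67^1*76537^1 = -5127979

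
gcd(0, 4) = 4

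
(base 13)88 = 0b1110000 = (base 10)112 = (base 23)4k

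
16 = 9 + 7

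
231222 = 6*38537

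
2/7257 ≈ 0.000276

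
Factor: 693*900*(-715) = -1*2^2*3^4*5^3*7^1*11^2*13^1 = -445945500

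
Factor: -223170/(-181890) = 3^(-1)*47^(-1)*173^1 = 173/141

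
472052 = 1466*322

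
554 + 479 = 1033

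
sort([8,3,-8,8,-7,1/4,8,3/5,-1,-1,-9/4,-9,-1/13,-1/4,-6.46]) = [-9,-8,-7,-6.46,-9/4,-1,-1,-1/4,-1/13,1/4,3/5,3,8,8,8]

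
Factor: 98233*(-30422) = -1*2^1*7^1*23^1*41^1*53^1*4271^1 = -2988444326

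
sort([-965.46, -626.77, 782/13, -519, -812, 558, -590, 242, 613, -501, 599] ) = [-965.46, -812, -626.77, -590, -519, -501, 782/13, 242, 558, 599, 613] 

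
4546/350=2273/175 ≈ 12.99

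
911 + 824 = 1735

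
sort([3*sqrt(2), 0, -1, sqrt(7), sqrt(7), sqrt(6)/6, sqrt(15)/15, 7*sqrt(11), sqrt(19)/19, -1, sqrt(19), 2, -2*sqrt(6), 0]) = [-2*sqrt(6), -1, -1, 0, 0, sqrt(19)/19, sqrt(15)/15, sqrt(6)/6, 2, sqrt(7), sqrt(7), 3*sqrt(2), sqrt(19), 7*sqrt(11)]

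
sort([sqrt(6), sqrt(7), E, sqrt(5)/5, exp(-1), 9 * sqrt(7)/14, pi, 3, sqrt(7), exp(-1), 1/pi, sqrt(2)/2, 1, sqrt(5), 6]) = [1/pi, exp(-1), exp(-1), sqrt(5)/5, sqrt(2)/2, 1, 9 * sqrt(7)/14, sqrt(5), sqrt(6), sqrt(7), sqrt(7), E, 3, pi, 6]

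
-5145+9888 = 4743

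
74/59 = 1 + 15/59 ≈ 1.25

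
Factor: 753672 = 2^3*3^1*31^1*1013^1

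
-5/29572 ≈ -0.000169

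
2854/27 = 105 + 19/27 ≈ 105.70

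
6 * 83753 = 502518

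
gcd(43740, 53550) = 90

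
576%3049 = 576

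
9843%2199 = 1047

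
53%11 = 9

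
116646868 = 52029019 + 64617849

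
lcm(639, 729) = 51759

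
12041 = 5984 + 6057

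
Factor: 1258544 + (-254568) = 2^3*125497^1 = 1003976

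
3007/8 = 375 + 7/8 ≈ 375.88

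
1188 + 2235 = 3423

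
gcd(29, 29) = 29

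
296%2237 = 296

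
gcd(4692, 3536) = 68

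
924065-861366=62699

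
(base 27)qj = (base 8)1321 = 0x2d1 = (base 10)721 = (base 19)1ii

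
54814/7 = 7830 + 4/7 ≈ 7830.57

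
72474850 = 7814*9275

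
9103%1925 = 1403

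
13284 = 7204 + 6080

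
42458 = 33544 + 8914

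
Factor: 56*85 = 2^3*5^1*7^1*17^1 = 4760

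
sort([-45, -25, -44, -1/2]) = [-45, -44, -25, -1/2]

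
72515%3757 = 1132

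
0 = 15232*0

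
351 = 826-475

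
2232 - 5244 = -3012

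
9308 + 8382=17690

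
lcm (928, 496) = 28768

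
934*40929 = 38227686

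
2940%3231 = 2940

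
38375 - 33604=4771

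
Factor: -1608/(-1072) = 2^(-1) * 3^1 = 3/2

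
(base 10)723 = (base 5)10343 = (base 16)2d3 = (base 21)1d9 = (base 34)l9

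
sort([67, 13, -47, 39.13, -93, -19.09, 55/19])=[-93, -47, -19.09, 55/19, 13, 39.13, 67]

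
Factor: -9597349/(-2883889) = 53^(-1) * 54413^(-1) * 9597349^1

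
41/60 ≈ 0.683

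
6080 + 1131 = 7211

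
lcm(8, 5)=40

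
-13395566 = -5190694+-8204872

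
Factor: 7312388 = 2^2 * 419^1 * 4363^1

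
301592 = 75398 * 4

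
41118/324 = 6853/54 ≈ 126.91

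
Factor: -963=-1*3^2*107^1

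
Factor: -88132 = -1 * 2^2 * 11^1 * 2003^1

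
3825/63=60 + 5/7≈60.71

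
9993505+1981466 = 11974971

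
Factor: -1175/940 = -1 * 2^(-2) * 5^1 = -5/4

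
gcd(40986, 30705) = 69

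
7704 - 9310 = -1606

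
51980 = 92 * 565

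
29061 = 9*3229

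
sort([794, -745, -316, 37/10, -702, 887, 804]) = [-745, -702, -316, 37/10, 794, 804, 887]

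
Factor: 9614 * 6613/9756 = 2^(-1) * 3^(-2) * 11^1 * 17^1 * 19^1 * 23^1 * 271^(-1) * 389^1 = 31788691/4878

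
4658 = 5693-1035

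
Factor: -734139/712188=-1 * 2^(-2) * 7^1 * 43^1 * 73^(-1)=-301/292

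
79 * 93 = 7347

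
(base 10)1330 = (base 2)10100110010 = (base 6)10054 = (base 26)1p4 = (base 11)aaa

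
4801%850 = 551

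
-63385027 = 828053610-891438637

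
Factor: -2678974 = -1 * 2^1 * 1339487^1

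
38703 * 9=348327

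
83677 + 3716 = 87393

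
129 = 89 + 40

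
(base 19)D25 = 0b1001010000000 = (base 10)4736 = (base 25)7EB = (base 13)2204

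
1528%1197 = 331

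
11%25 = 11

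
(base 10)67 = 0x43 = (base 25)2h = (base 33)21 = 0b1000011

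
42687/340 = 125 + 11/20 = 125.55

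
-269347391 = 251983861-521331252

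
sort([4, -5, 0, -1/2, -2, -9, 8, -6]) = [-9, -6, -5, -2, -1/2, 0, 4, 8]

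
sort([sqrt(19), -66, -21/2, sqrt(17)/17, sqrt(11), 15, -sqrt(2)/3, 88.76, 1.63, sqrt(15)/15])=[-66, -21/2, -sqrt(2)/3, sqrt(17)/17, sqrt(15)/15, 1.63, sqrt(11), sqrt(19), 15, 88.76]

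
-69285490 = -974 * 71135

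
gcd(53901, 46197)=9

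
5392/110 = 49 + 1/55 ≈ 49.02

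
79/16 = 4+15/16 ≈ 4.94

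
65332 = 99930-34598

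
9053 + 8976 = 18029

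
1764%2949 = 1764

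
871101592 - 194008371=677093221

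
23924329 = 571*41899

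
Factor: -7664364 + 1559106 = -1 * 2^1 * 3^2 * 23^1 * 14747^1 = -6105258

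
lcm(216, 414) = 4968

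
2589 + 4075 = 6664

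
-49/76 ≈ -0.645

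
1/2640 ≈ 0.000379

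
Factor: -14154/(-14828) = 2^(-1)*3^1*7^1*11^(-1) = 21/22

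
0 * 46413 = 0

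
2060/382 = 1030/191 ≈ 5.39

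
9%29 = 9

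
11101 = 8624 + 2477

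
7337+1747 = 9084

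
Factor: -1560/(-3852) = 2^1 * 3^(-1) * 5^1 * 13^1 * 107^(-1) = 130/321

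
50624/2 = 25312 = 25312.00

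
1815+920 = 2735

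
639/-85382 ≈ -0.00748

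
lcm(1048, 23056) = 23056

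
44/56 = 11/14 ≈ 0.786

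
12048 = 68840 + -56792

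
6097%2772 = 553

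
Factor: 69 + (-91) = -1*2^1*11^1 = -22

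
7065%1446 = 1281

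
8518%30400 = 8518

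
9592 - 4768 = 4824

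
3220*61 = 196420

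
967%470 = 27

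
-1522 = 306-1828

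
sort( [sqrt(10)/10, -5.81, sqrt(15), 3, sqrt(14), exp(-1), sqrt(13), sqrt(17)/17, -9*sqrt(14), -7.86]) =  [-9*sqrt(14), -7.86, -5.81, sqrt(17)/17, sqrt(10)/10, exp(-1), 3, sqrt(13), sqrt(14), sqrt(15)]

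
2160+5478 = 7638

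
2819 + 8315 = 11134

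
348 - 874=-526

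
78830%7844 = 390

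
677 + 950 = 1627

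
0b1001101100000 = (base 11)37aa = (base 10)4960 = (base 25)7na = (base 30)5fa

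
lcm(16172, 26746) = 695396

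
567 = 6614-6047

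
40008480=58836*680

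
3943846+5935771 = 9879617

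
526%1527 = 526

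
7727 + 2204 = 9931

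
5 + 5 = 10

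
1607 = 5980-4373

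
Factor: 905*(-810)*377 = -1*2^1*3^4*5^2*13^1*29^1*181^1 = -276359850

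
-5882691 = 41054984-46937675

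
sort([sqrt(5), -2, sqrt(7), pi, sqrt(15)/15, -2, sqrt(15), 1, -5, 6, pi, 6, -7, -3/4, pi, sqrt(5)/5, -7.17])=[-7.17, -7, -5, -2, -2, -3/4, sqrt(15)/15, sqrt(5)/5, 1, sqrt(5), sqrt(7), pi, pi, pi, sqrt(15), 6, 6]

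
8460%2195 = 1875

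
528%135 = 123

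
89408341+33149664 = 122558005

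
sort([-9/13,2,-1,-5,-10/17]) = [-5,-1,-9/13,-10/17,2]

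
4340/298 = 2170/149 ≈ 14.56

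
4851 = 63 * 77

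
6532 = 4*1633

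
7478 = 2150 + 5328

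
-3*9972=-29916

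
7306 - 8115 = -809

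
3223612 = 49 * 65788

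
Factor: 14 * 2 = 2^2 * 7^1 = 28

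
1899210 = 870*2183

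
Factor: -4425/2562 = -1 * 2^(-1) * 5^2 * 7^(-1) * 59^1 * 61^(-1) = -1475/854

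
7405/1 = 7405 = 7405.00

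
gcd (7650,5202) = 306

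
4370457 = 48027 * 91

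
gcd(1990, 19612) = 2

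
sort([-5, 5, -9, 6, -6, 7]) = [-9, -6, -5, 5, 6, 7]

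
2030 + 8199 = 10229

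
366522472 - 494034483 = -127512011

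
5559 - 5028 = 531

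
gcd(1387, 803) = 73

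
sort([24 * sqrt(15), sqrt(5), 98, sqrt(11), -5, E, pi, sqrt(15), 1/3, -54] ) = [-54, -5, 1/3, sqrt(5), E, pi, sqrt(11), sqrt(15), 24 * sqrt(15), 98] 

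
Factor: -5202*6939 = -1*2^1*3^5*17^2*257^1 = -36096678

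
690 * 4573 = 3155370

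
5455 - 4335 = 1120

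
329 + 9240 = 9569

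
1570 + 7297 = 8867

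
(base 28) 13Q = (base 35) PJ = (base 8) 1576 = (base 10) 894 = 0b1101111110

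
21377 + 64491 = 85868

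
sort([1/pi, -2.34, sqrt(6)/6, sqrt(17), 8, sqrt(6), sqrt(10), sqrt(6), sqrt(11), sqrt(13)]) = [-2.34, 1/pi, sqrt(6)/6, sqrt(6), sqrt(6), sqrt(10), sqrt(11), sqrt(13), sqrt(17), 8]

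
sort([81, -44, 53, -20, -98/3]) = [-44, -98/3, -20, 53, 81]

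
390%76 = 10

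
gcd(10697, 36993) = 19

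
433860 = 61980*7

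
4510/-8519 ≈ -0.529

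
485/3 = 161 + 2/3 ≈ 161.67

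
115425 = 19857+95568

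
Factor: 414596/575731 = 2^2*7^1*17^1*661^(-1) = 476/661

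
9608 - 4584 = 5024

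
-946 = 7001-7947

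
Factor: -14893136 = -1*2^4*43^1*21647^1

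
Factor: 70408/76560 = 2^(-1) * 3^(-1) * 5^(-1) * 11^(-1) * 13^1 * 29^(-1) * 677^1 = 8801/9570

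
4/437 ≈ 0.00915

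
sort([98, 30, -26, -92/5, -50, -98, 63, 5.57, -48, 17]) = [-98, -50, -48, -26, -92/5, 5.57, 17, 30, 63, 98]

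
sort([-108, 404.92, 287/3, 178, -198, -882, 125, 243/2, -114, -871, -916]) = [-916, -882, -871, -198, -114, -108, 287/3, 243/2, 125, 178, 404.92]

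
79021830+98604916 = 177626746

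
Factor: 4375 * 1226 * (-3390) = -1 * 2^2 * 3^1 * 5^5 * 7^1 * 113^1 * 613^1 = -18183112500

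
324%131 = 62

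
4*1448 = 5792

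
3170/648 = 1585/324 ≈ 4.89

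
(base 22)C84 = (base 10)5988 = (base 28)7HO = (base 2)1011101100100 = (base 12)3570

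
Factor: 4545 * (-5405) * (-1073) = 3^2 * 5^2 * 23^1 * 29^1 * 37^1 * 47^1 * 101^1 = 26359022925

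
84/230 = 42/115 ≈ 0.365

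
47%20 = 7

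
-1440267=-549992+-890275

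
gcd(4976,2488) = 2488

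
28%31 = 28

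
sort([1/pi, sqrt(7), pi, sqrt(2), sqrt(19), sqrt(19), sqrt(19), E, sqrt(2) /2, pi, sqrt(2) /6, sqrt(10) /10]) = [sqrt(2) /6, sqrt(10) /10, 1/pi, sqrt(2) /2, sqrt(2), sqrt(7), E, pi, pi, sqrt(19), sqrt(19), sqrt(19)]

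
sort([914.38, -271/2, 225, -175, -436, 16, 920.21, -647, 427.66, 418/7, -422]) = [-647, -436, -422, -175, -271/2, 16, 418/7, 225, 427.66, 914.38, 920.21]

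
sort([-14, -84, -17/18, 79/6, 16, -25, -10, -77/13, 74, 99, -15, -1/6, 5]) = [-84, -25, -15, -14, -10, -77/13, -17/18, -1/6, 5, 79/6, 16, 74, 99]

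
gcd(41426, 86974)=2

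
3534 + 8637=12171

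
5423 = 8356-2933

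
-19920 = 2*(-9960)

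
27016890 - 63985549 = -36968659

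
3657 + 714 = 4371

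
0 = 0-0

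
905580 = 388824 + 516756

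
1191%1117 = 74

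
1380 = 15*92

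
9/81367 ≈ 0.000111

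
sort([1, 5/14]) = [5/14, 1]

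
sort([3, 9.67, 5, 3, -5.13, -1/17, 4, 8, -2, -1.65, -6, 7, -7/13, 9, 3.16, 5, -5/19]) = [-6, -5.13, -2, -1.65, -7/13, -5/19, -1/17, 3, 3, 3.16, 4, 5, 5, 7, 8, 9, 9.67]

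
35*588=20580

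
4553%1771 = 1011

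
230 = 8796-8566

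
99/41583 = 33/13861 ≈ 0.00238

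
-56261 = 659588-715849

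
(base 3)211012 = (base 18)1f5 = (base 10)599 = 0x257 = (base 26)n1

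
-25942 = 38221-64163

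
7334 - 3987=3347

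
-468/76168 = -117/19042 ≈ -0.00614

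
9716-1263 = 8453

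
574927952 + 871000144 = 1445928096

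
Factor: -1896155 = -1 * 5^1 * 601^1 * 631^1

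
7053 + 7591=14644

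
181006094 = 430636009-249629915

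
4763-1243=3520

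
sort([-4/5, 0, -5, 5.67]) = [-5, -4/5, 0, 5.67]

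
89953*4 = 359812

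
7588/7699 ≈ 0.986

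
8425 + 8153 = 16578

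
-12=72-84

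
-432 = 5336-5768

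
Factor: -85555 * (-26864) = 2^4 * 5^1 * 23^1 * 71^1 * 73^1 * 241^1 = 2298349520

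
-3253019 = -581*5599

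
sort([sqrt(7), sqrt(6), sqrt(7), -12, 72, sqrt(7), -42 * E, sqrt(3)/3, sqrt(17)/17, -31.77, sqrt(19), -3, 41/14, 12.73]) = [-42 * E, -31.77, -12, -3, sqrt(17)/17, sqrt(3)/3, sqrt(6), sqrt(7), sqrt(7), sqrt(7), 41/14, sqrt(19), 12.73, 72]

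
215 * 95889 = 20616135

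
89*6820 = 606980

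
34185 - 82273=-48088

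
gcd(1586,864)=2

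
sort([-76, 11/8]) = [-76, 11/8]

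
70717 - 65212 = 5505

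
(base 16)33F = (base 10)831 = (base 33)P6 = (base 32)PV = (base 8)1477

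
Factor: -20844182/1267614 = -1*3^(-2)*1823^1*5717^1*70423^(-1) = -10422091/633807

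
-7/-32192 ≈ 0.000217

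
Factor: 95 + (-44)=3^1 * 17^1=51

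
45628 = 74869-29241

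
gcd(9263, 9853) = 59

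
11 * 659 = 7249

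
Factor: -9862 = -1*2^1*4931^1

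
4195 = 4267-72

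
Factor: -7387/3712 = -1 * 2^(-7) * 29^(-1) * 83^1 * 89^1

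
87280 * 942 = 82217760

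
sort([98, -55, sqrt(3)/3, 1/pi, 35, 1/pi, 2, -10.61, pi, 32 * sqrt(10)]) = [-55, -10.61, 1/pi, 1/pi, sqrt(3)/3, 2, pi, 35, 98, 32 * sqrt(10)]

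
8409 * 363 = 3052467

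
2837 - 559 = 2278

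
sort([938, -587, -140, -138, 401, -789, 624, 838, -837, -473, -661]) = [-837, -789, -661, -587, -473, -140, -138, 401, 624, 838, 938]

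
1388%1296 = 92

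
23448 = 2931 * 8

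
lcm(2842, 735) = 42630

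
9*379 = 3411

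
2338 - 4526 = -2188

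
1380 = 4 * 345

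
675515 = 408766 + 266749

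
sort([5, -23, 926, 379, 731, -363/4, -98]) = [-98, -363/4, -23, 5, 379, 731, 926]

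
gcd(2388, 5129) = 1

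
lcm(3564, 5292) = 174636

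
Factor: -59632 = -1 * 2^4 * 3727^1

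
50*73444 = 3672200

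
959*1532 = 1469188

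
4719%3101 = 1618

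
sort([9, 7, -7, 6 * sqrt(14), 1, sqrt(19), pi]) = [-7, 1, pi, sqrt(19), 7, 9, 6 * sqrt(14)]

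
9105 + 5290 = 14395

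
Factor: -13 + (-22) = -1 * 5^1 * 7^1 = -35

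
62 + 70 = 132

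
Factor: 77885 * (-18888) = -1 * 2^3 * 3^1 * 5^1 * 37^1 * 421^1 * 787^1 = -1471091880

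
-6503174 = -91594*71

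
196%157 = 39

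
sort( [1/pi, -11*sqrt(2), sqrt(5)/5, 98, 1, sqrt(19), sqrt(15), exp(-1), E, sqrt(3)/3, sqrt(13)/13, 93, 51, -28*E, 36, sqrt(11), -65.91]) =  [-28*E, -65.91, -11*sqrt(2), sqrt(13)/13, 1/pi, exp(-1), sqrt(5)/5, sqrt(3)/3, 1, E, sqrt(11), sqrt(15), sqrt(19), 36, 51, 93, 98]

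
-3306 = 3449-6755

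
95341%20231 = 14417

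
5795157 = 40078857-34283700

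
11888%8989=2899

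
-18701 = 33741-52442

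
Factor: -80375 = -1*5^3*643^1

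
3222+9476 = 12698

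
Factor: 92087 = 71^1*1297^1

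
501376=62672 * 8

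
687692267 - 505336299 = 182355968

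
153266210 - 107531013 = 45735197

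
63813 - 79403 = -15590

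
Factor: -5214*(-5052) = 2^3*3^2*11^1*79^1*421^1 = 26341128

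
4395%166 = 79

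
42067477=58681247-16613770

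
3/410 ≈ 0.00732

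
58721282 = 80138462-21417180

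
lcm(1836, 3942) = 134028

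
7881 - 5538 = 2343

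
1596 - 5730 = -4134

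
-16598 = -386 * 43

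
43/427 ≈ 0.101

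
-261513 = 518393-779906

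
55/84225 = 11/16845 ≈ 0.000653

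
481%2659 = 481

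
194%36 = 14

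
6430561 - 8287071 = -1856510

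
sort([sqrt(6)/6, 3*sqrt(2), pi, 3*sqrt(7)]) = [sqrt(6)/6, pi, 3*sqrt(2), 3*sqrt(7)]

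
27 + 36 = 63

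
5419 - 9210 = -3791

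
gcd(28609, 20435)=4087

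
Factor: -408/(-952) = 3^1*7^(-1) = 3/7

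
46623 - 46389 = 234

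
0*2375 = 0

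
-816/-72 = 11 + 1/3≈11.33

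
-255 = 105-360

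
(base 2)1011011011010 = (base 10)5850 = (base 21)d5c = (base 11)4439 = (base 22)c1k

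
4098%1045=963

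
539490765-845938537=-306447772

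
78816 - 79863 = -1047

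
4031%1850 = 331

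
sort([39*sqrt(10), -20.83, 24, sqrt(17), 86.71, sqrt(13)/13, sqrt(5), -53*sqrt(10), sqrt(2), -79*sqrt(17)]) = [-79*sqrt(17), -53*sqrt(10), -20.83, sqrt(13)/13, sqrt(2), sqrt(5), sqrt(17), 24, 86.71, 39*sqrt(10)]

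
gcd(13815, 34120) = 5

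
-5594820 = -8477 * 660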